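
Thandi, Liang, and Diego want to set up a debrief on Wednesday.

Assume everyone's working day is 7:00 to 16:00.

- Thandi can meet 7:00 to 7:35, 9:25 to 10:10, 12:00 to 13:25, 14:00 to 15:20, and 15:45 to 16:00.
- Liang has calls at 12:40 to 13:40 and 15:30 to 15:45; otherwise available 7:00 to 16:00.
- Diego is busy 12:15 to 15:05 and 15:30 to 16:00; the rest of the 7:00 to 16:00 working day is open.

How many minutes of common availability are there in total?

110 minutes

Liang free within 07:00–16:00: 07:00–12:40, 13:40–15:30, 15:45–16:00.
Diego free within 07:00–16:00: 07:00–12:15, 15:05–15:30.
Thandi ∩ Liang: 07:00–07:35, 09:25–10:10, 12:00–12:40, 14:00–15:20, 15:45–16:00.
Thandi ∩ Liang ∩ Diego: 07:00–07:35, 09:25–10:10, 12:00–12:15, 15:05–15:20.
Total common minutes: 35 + 45 + 15 + 15 = 110.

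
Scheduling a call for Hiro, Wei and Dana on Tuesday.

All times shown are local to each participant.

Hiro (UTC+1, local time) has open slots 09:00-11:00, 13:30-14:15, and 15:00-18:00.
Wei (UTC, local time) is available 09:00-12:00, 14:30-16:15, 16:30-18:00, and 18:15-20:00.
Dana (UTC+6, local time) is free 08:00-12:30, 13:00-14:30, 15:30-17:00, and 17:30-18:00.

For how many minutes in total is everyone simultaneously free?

Hiro → UTC: 08:00–10:00, 12:30–13:15, 14:00–17:00.
Wei → UTC: 09:00–12:00, 14:30–16:15, 16:30–18:00, 18:15–20:00.
Dana → UTC: 02:00–06:30, 07:00–08:30, 09:30–11:00, 11:30–12:00.
Hiro ∩ Wei: 09:00–10:00, 14:30–16:15, 16:30–17:00.
Hiro ∩ Wei ∩ Dana: 09:30–10:00.
Total common minutes: 30.

30 minutes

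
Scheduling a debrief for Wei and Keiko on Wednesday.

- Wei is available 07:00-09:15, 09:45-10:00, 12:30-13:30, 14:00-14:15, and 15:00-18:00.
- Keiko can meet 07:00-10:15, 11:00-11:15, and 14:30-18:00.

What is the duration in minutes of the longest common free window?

Wei ∩ Keiko: 07:00–09:15, 09:45–10:00, 15:00–18:00.
Common window lengths: 135, 15, 180 min; longest is 180.

180 minutes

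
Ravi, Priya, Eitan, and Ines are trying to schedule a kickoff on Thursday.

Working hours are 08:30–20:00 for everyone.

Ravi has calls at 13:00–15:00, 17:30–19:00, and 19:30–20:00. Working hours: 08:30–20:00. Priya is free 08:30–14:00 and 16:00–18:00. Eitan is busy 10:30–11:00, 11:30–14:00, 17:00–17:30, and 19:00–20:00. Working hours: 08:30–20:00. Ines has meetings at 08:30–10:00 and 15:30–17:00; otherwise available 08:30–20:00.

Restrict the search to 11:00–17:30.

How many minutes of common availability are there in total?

30 minutes

Ravi free within 08:30–20:00: 08:30–13:00, 15:00–17:30, 19:00–19:30.
Eitan free within 08:30–20:00: 08:30–10:30, 11:00–11:30, 14:00–17:00, 17:30–19:00.
Ines free within 08:30–20:00: 10:00–15:30, 17:00–20:00.
Ravi ∩ Priya: 08:30–13:00, 16:00–17:30.
Ravi ∩ Priya ∩ Eitan: 08:30–10:30, 11:00–11:30, 16:00–17:00.
Ravi ∩ Priya ∩ Eitan ∩ Ines: 10:00–10:30, 11:00–11:30.
Restricted to 11:00–17:30: 11:00–11:30.
Total common minutes: 30.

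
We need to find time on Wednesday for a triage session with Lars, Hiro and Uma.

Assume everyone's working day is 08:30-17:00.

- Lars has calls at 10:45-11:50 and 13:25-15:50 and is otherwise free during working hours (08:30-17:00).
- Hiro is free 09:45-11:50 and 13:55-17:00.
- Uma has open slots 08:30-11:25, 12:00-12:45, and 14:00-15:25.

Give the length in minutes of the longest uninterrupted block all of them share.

60 minutes

Lars free within 08:30–17:00: 08:30–10:45, 11:50–13:25, 15:50–17:00.
Lars ∩ Hiro: 09:45–10:45, 15:50–17:00.
Lars ∩ Hiro ∩ Uma: 09:45–10:45.
Single common window of 60 minutes.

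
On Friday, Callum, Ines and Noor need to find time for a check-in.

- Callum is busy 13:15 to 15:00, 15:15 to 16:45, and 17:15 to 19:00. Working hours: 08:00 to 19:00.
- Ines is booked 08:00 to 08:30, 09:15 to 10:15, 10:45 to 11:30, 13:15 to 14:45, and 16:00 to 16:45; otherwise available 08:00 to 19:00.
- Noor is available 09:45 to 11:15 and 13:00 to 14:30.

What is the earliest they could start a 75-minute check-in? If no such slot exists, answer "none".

Callum free within 08:00–19:00: 08:00–13:15, 15:00–15:15, 16:45–17:15.
Ines free within 08:00–19:00: 08:30–09:15, 10:15–10:45, 11:30–13:15, 14:45–16:00, 16:45–19:00.
Callum ∩ Ines: 08:30–09:15, 10:15–10:45, 11:30–13:15, 15:00–15:15, 16:45–17:15.
Callum ∩ Ines ∩ Noor: 10:15–10:45, 13:00–13:15.
Windows ≥ 75 min: (none).

none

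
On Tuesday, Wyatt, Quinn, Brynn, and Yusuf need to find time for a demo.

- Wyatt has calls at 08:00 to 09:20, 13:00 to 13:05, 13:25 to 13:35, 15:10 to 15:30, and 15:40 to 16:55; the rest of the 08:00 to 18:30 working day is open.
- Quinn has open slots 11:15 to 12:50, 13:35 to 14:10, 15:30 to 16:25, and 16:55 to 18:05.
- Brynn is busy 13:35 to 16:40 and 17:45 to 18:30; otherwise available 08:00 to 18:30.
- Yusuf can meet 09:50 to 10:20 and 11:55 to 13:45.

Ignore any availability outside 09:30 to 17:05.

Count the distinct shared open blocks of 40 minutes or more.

Wyatt free within 08:00–18:30: 09:20–13:00, 13:05–13:25, 13:35–15:10, 15:30–15:40, 16:55–18:30.
Brynn free within 08:00–18:30: 08:00–13:35, 16:40–17:45.
Wyatt ∩ Quinn: 11:15–12:50, 13:35–14:10, 15:30–15:40, 16:55–18:05.
Wyatt ∩ Quinn ∩ Brynn: 11:15–12:50, 16:55–17:45.
Wyatt ∩ Quinn ∩ Brynn ∩ Yusuf: 11:55–12:50.
Restricted to 09:30–17:05: 11:55–12:50.
Windows ≥ 40 min: 11:55–12:50.
That's 1 window.

1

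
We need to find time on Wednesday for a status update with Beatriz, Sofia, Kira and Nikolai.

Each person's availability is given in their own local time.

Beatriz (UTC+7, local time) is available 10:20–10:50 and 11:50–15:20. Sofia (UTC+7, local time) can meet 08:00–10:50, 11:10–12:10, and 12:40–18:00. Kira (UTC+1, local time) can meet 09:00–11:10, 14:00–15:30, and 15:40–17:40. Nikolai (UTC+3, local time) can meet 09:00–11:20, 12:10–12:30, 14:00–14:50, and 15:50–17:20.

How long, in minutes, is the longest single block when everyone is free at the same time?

Beatriz → UTC: 03:20–03:50, 04:50–08:20.
Sofia → UTC: 01:00–03:50, 04:10–05:10, 05:40–11:00.
Kira → UTC: 08:00–10:10, 13:00–14:30, 14:40–16:40.
Nikolai → UTC: 06:00–08:20, 09:10–09:30, 11:00–11:50, 12:50–14:20.
Beatriz ∩ Sofia: 03:20–03:50, 04:50–05:10, 05:40–08:20.
Beatriz ∩ Sofia ∩ Kira: 08:00–08:20.
Beatriz ∩ Sofia ∩ Kira ∩ Nikolai: 08:00–08:20.
Single common window of 20 minutes.

20 minutes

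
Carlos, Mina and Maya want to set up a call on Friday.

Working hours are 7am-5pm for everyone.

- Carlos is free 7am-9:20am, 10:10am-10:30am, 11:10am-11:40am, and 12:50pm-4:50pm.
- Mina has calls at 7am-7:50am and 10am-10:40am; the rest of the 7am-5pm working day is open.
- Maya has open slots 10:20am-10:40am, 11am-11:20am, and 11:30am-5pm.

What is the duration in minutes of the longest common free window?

Mina free within 07:00–17:00: 07:50–10:00, 10:40–17:00.
Carlos ∩ Mina: 07:50–09:20, 11:10–11:40, 12:50–16:50.
Carlos ∩ Mina ∩ Maya: 11:10–11:20, 11:30–11:40, 12:50–16:50.
Common window lengths: 10, 10, 240 min; longest is 240.

240 minutes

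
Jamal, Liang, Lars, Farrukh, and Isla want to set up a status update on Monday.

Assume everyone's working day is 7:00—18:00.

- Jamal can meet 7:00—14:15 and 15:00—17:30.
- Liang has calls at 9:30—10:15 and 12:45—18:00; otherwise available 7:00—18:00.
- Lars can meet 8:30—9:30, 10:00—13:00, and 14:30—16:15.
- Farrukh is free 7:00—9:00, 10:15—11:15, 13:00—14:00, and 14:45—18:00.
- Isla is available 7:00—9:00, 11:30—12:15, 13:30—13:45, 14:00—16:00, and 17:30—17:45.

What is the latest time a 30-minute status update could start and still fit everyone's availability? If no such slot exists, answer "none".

Liang free within 07:00–18:00: 07:00–09:30, 10:15–12:45.
Jamal ∩ Liang: 07:00–09:30, 10:15–12:45.
Jamal ∩ Liang ∩ Lars: 08:30–09:30, 10:15–12:45.
Jamal ∩ Liang ∩ Lars ∩ Farrukh: 08:30–09:00, 10:15–11:15.
Jamal ∩ Liang ∩ Lars ∩ Farrukh ∩ Isla: 08:30–09:00.
Windows ≥ 30 min: 08:30–09:00.
Latest start in the last window 08:30–09:00 is 09:00 − 30 min = 08:30.

08:30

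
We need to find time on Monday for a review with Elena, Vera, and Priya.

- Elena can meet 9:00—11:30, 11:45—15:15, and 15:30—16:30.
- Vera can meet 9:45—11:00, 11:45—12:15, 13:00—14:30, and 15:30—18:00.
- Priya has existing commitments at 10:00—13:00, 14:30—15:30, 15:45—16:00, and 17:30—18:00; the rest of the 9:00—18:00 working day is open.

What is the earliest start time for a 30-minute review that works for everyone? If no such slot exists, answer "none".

13:00

Priya free within 09:00–18:00: 09:00–10:00, 13:00–14:30, 15:30–15:45, 16:00–17:30.
Elena ∩ Vera: 09:45–11:00, 11:45–12:15, 13:00–14:30, 15:30–16:30.
Elena ∩ Vera ∩ Priya: 09:45–10:00, 13:00–14:30, 15:30–15:45, 16:00–16:30.
Windows ≥ 30 min: 13:00–14:30, 16:00–16:30.
Earliest such window starts at 13:00.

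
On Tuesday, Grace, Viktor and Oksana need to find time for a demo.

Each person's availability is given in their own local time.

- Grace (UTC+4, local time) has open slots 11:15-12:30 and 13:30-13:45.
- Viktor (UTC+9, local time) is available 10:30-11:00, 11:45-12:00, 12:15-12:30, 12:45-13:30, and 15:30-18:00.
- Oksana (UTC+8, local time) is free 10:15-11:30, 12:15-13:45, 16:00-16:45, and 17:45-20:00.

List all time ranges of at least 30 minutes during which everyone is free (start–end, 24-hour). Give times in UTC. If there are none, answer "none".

08:00–08:30

Grace → UTC: 07:15–08:30, 09:30–09:45.
Viktor → UTC: 01:30–02:00, 02:45–03:00, 03:15–03:30, 03:45–04:30, 06:30–09:00.
Oksana → UTC: 02:15–03:30, 04:15–05:45, 08:00–08:45, 09:45–12:00.
Grace ∩ Viktor: 07:15–08:30.
Grace ∩ Viktor ∩ Oksana: 08:00–08:30.
Windows ≥ 30 min: 08:00–08:30.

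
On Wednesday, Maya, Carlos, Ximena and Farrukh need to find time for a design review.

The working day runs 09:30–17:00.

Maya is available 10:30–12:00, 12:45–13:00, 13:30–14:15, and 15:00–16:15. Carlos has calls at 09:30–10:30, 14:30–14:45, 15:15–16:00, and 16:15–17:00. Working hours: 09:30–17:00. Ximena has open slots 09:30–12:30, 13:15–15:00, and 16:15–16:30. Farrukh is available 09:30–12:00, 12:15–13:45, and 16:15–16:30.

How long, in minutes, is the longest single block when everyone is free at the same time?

Carlos free within 09:30–17:00: 10:30–14:30, 14:45–15:15, 16:00–16:15.
Maya ∩ Carlos: 10:30–12:00, 12:45–13:00, 13:30–14:15, 15:00–15:15, 16:00–16:15.
Maya ∩ Carlos ∩ Ximena: 10:30–12:00, 13:30–14:15.
Maya ∩ Carlos ∩ Ximena ∩ Farrukh: 10:30–12:00, 13:30–13:45.
Common window lengths: 90, 15 min; longest is 90.

90 minutes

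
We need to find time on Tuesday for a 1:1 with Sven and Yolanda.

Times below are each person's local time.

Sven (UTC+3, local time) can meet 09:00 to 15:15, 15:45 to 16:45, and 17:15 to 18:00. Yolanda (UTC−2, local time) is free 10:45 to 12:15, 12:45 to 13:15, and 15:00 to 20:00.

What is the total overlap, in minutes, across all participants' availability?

Sven → UTC: 06:00–12:15, 12:45–13:45, 14:15–15:00.
Yolanda → UTC: 12:45–14:15, 14:45–15:15, 17:00–22:00.
Sven ∩ Yolanda: 12:45–13:45, 14:45–15:00.
Total common minutes: 60 + 15 = 75.

75 minutes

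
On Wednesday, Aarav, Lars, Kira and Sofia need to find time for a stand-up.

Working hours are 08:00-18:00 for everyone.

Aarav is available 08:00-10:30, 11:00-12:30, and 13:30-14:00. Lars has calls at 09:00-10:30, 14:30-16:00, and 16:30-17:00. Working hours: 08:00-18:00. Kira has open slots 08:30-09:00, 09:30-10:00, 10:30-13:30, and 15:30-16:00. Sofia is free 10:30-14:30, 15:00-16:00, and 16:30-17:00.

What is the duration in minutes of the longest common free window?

Lars free within 08:00–18:00: 08:00–09:00, 10:30–14:30, 16:00–16:30, 17:00–18:00.
Aarav ∩ Lars: 08:00–09:00, 11:00–12:30, 13:30–14:00.
Aarav ∩ Lars ∩ Kira: 08:30–09:00, 11:00–12:30.
Aarav ∩ Lars ∩ Kira ∩ Sofia: 11:00–12:30.
Single common window of 90 minutes.

90 minutes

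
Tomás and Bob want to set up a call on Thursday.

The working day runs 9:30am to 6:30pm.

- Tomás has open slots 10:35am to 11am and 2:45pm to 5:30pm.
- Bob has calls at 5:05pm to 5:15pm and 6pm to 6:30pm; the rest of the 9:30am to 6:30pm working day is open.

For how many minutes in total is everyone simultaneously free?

Bob free within 09:30–18:30: 09:30–17:05, 17:15–18:00.
Tomás ∩ Bob: 10:35–11:00, 14:45–17:05, 17:15–17:30.
Total common minutes: 25 + 140 + 15 = 180.

180 minutes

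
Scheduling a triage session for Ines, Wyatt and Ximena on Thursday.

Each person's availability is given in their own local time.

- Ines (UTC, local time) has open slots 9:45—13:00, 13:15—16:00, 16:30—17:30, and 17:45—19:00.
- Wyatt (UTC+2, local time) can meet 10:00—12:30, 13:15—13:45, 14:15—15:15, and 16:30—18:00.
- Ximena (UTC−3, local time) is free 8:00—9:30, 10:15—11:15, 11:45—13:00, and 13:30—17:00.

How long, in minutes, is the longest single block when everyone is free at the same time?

Ines → UTC: 09:45–13:00, 13:15–16:00, 16:30–17:30, 17:45–19:00.
Wyatt → UTC: 08:00–10:30, 11:15–11:45, 12:15–13:15, 14:30–16:00.
Ximena → UTC: 11:00–12:30, 13:15–14:15, 14:45–16:00, 16:30–20:00.
Ines ∩ Wyatt: 09:45–10:30, 11:15–11:45, 12:15–13:00, 14:30–16:00.
Ines ∩ Wyatt ∩ Ximena: 11:15–11:45, 12:15–12:30, 14:45–16:00.
Common window lengths: 30, 15, 75 min; longest is 75.

75 minutes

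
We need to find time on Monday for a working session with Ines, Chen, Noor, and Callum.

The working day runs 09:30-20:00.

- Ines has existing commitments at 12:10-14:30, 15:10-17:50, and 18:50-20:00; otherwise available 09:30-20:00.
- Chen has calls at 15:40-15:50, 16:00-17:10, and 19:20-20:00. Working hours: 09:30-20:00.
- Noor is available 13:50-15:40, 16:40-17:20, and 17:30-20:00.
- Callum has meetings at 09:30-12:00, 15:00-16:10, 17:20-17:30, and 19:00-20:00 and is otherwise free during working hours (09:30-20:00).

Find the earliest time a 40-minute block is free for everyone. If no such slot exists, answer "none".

Ines free within 09:30–20:00: 09:30–12:10, 14:30–15:10, 17:50–18:50.
Chen free within 09:30–20:00: 09:30–15:40, 15:50–16:00, 17:10–19:20.
Callum free within 09:30–20:00: 12:00–15:00, 16:10–17:20, 17:30–19:00.
Ines ∩ Chen: 09:30–12:10, 14:30–15:10, 17:50–18:50.
Ines ∩ Chen ∩ Noor: 14:30–15:10, 17:50–18:50.
Ines ∩ Chen ∩ Noor ∩ Callum: 14:30–15:00, 17:50–18:50.
Windows ≥ 40 min: 17:50–18:50.
Earliest such window starts at 17:50.

17:50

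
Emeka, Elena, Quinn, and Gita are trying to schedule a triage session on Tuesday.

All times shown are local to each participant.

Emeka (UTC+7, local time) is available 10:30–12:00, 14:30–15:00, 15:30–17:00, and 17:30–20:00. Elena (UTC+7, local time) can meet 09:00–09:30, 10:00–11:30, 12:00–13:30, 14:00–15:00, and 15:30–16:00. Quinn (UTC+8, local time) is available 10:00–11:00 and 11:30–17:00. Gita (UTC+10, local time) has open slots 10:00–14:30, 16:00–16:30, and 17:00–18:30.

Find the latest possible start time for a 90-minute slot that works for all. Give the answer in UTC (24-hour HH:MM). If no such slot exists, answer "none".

Emeka → UTC: 03:30–05:00, 07:30–08:00, 08:30–10:00, 10:30–13:00.
Elena → UTC: 02:00–02:30, 03:00–04:30, 05:00–06:30, 07:00–08:00, 08:30–09:00.
Quinn → UTC: 02:00–03:00, 03:30–09:00.
Gita → UTC: 00:00–04:30, 06:00–06:30, 07:00–08:30.
Emeka ∩ Elena: 03:30–04:30, 07:30–08:00, 08:30–09:00.
Emeka ∩ Elena ∩ Quinn: 03:30–04:30, 07:30–08:00, 08:30–09:00.
Emeka ∩ Elena ∩ Quinn ∩ Gita: 03:30–04:30, 07:30–08:00.
Windows ≥ 90 min: (none).

none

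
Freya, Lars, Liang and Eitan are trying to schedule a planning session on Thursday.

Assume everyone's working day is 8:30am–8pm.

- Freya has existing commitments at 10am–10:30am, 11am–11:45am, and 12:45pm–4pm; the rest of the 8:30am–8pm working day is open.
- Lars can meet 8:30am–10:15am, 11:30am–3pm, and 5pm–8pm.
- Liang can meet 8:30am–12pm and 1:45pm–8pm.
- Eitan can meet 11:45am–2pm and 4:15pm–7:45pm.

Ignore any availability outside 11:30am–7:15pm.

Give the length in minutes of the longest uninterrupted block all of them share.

Freya free within 08:30–20:00: 08:30–10:00, 10:30–11:00, 11:45–12:45, 16:00–20:00.
Freya ∩ Lars: 08:30–10:00, 11:45–12:45, 17:00–20:00.
Freya ∩ Lars ∩ Liang: 08:30–10:00, 11:45–12:00, 17:00–20:00.
Freya ∩ Lars ∩ Liang ∩ Eitan: 11:45–12:00, 17:00–19:45.
Restricted to 11:30–19:15: 11:45–12:00, 17:00–19:15.
Common window lengths: 15, 135 min; longest is 135.

135 minutes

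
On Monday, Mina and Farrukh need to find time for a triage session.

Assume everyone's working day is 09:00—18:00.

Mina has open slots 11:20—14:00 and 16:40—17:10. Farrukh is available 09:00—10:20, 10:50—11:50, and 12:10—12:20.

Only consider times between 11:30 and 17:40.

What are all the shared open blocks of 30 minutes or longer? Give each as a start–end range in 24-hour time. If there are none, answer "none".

none

Mina ∩ Farrukh: 11:20–11:50, 12:10–12:20.
Restricted to 11:30–17:40: 11:30–11:50, 12:10–12:20.
Windows ≥ 30 min: (none).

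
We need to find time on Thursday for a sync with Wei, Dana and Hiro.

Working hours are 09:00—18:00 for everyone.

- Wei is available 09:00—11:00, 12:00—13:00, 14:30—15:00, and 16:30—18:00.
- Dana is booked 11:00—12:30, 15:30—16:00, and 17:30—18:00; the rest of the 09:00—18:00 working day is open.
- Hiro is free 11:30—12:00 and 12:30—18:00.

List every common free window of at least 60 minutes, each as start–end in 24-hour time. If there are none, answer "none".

Dana free within 09:00–18:00: 09:00–11:00, 12:30–15:30, 16:00–17:30.
Wei ∩ Dana: 09:00–11:00, 12:30–13:00, 14:30–15:00, 16:30–17:30.
Wei ∩ Dana ∩ Hiro: 12:30–13:00, 14:30–15:00, 16:30–17:30.
Windows ≥ 60 min: 16:30–17:30.

16:30–17:30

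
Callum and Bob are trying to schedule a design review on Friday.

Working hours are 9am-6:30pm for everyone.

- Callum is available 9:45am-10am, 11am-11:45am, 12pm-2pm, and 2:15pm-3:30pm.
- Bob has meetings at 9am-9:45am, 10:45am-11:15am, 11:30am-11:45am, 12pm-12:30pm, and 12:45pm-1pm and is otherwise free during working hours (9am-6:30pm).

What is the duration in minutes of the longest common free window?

Bob free within 09:00–18:30: 09:45–10:45, 11:15–11:30, 11:45–12:00, 12:30–12:45, 13:00–18:30.
Callum ∩ Bob: 09:45–10:00, 11:15–11:30, 12:30–12:45, 13:00–14:00, 14:15–15:30.
Common window lengths: 15, 15, 15, 60, 75 min; longest is 75.

75 minutes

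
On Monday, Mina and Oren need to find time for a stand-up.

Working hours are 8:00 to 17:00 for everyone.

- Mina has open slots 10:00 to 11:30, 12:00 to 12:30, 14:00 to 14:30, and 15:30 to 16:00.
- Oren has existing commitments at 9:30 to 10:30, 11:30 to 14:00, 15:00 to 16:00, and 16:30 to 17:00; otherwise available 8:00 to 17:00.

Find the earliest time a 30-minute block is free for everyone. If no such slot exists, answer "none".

Oren free within 08:00–17:00: 08:00–09:30, 10:30–11:30, 14:00–15:00, 16:00–16:30.
Mina ∩ Oren: 10:30–11:30, 14:00–14:30.
Windows ≥ 30 min: 10:30–11:30, 14:00–14:30.
Earliest such window starts at 10:30.

10:30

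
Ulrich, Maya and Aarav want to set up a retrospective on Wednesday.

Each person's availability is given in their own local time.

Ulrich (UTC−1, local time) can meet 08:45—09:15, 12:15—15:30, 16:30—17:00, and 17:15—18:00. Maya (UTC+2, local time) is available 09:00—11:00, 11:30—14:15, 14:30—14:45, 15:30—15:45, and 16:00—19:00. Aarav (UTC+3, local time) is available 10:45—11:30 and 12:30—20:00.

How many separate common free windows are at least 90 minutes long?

1

Ulrich → UTC: 09:45–10:15, 13:15–16:30, 17:30–18:00, 18:15–19:00.
Maya → UTC: 07:00–09:00, 09:30–12:15, 12:30–12:45, 13:30–13:45, 14:00–17:00.
Aarav → UTC: 07:45–08:30, 09:30–17:00.
Ulrich ∩ Maya: 09:45–10:15, 13:30–13:45, 14:00–16:30.
Ulrich ∩ Maya ∩ Aarav: 09:45–10:15, 13:30–13:45, 14:00–16:30.
Windows ≥ 90 min: 14:00–16:30.
That's 1 window.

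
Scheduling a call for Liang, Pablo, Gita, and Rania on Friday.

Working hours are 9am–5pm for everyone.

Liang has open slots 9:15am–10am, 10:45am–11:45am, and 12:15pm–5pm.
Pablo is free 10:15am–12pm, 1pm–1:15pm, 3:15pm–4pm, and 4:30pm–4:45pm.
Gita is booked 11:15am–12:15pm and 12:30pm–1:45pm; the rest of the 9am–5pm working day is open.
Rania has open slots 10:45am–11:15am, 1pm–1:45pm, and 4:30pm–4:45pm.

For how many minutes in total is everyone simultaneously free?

45 minutes

Gita free within 09:00–17:00: 09:00–11:15, 12:15–12:30, 13:45–17:00.
Liang ∩ Pablo: 10:45–11:45, 13:00–13:15, 15:15–16:00, 16:30–16:45.
Liang ∩ Pablo ∩ Gita: 10:45–11:15, 15:15–16:00, 16:30–16:45.
Liang ∩ Pablo ∩ Gita ∩ Rania: 10:45–11:15, 16:30–16:45.
Total common minutes: 30 + 15 = 45.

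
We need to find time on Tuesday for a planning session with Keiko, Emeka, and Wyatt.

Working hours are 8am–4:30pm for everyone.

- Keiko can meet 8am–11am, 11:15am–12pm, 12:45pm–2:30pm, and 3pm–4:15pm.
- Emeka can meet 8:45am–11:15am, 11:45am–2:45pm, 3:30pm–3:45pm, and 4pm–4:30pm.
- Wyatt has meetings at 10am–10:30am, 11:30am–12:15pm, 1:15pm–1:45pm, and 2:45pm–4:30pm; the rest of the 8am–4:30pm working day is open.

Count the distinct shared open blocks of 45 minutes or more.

2

Wyatt free within 08:00–16:30: 08:00–10:00, 10:30–11:30, 12:15–13:15, 13:45–14:45.
Keiko ∩ Emeka: 08:45–11:00, 11:45–12:00, 12:45–14:30, 15:30–15:45, 16:00–16:15.
Keiko ∩ Emeka ∩ Wyatt: 08:45–10:00, 10:30–11:00, 12:45–13:15, 13:45–14:30.
Windows ≥ 45 min: 08:45–10:00, 13:45–14:30.
That's 2 windows.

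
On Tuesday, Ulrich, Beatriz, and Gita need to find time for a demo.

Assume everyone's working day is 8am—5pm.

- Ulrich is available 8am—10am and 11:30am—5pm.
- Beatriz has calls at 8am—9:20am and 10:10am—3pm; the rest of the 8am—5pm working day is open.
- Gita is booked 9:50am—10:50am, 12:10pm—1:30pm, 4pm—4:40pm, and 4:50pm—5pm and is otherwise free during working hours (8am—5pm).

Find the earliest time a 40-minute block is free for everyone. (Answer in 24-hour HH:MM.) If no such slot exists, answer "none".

Beatriz free within 08:00–17:00: 09:20–10:10, 15:00–17:00.
Gita free within 08:00–17:00: 08:00–09:50, 10:50–12:10, 13:30–16:00, 16:40–16:50.
Ulrich ∩ Beatriz: 09:20–10:00, 15:00–17:00.
Ulrich ∩ Beatriz ∩ Gita: 09:20–09:50, 15:00–16:00, 16:40–16:50.
Windows ≥ 40 min: 15:00–16:00.
Earliest such window starts at 15:00.

15:00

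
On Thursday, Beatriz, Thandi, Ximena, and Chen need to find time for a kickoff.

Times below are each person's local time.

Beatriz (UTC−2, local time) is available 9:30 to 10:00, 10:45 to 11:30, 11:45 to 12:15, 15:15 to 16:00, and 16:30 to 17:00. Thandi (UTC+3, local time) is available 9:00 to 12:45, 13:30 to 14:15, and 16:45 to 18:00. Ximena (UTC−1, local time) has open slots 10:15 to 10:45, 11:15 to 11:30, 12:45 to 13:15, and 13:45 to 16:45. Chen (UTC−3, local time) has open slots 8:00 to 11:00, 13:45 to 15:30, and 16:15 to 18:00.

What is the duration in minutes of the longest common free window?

Beatriz → UTC: 11:30–12:00, 12:45–13:30, 13:45–14:15, 17:15–18:00, 18:30–19:00.
Thandi → UTC: 06:00–09:45, 10:30–11:15, 13:45–15:00.
Ximena → UTC: 11:15–11:45, 12:15–12:30, 13:45–14:15, 14:45–17:45.
Chen → UTC: 11:00–14:00, 16:45–18:30, 19:15–21:00.
Beatriz ∩ Thandi: 13:45–14:15.
Beatriz ∩ Thandi ∩ Ximena: 13:45–14:15.
Beatriz ∩ Thandi ∩ Ximena ∩ Chen: 13:45–14:00.
Single common window of 15 minutes.

15 minutes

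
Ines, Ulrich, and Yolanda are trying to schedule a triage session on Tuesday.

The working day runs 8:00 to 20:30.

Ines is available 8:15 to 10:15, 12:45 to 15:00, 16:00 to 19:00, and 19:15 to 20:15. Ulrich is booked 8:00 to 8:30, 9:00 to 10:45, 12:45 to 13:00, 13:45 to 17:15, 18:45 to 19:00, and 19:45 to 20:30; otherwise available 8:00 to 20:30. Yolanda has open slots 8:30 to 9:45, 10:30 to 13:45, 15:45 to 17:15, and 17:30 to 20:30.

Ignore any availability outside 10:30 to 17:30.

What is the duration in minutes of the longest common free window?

45 minutes

Ulrich free within 08:00–20:30: 08:30–09:00, 10:45–12:45, 13:00–13:45, 17:15–18:45, 19:00–19:45.
Ines ∩ Ulrich: 08:30–09:00, 13:00–13:45, 17:15–18:45, 19:15–19:45.
Ines ∩ Ulrich ∩ Yolanda: 08:30–09:00, 13:00–13:45, 17:30–18:45, 19:15–19:45.
Restricted to 10:30–17:30: 13:00–13:45.
Single common window of 45 minutes.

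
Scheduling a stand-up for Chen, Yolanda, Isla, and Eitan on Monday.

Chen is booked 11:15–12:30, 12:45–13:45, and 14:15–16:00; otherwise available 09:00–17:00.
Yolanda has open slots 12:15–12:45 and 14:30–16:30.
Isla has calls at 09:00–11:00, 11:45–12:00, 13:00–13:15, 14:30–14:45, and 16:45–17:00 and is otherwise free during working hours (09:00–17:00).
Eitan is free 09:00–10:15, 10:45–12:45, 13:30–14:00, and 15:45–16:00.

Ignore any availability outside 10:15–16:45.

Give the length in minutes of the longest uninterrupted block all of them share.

15 minutes

Chen free within 09:00–17:00: 09:00–11:15, 12:30–12:45, 13:45–14:15, 16:00–17:00.
Isla free within 09:00–17:00: 11:00–11:45, 12:00–13:00, 13:15–14:30, 14:45–16:45.
Chen ∩ Yolanda: 12:30–12:45, 16:00–16:30.
Chen ∩ Yolanda ∩ Isla: 12:30–12:45, 16:00–16:30.
Chen ∩ Yolanda ∩ Isla ∩ Eitan: 12:30–12:45.
Restricted to 10:15–16:45: 12:30–12:45.
Single common window of 15 minutes.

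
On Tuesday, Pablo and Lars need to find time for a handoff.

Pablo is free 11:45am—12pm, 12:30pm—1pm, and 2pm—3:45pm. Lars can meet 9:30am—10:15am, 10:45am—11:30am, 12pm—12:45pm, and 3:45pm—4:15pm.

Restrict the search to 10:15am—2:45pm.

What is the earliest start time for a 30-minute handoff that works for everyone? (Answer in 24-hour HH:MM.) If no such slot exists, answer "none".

none

Pablo ∩ Lars: 12:30–12:45.
Restricted to 10:15–14:45: 12:30–12:45.
Windows ≥ 30 min: (none).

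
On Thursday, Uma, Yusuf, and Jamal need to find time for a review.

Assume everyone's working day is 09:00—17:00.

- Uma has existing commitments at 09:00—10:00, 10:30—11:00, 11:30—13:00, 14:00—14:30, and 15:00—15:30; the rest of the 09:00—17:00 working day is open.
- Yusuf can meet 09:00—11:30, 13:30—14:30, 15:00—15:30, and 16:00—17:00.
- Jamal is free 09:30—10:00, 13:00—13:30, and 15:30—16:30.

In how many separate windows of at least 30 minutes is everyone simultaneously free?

1

Uma free within 09:00–17:00: 10:00–10:30, 11:00–11:30, 13:00–14:00, 14:30–15:00, 15:30–17:00.
Uma ∩ Yusuf: 10:00–10:30, 11:00–11:30, 13:30–14:00, 16:00–17:00.
Uma ∩ Yusuf ∩ Jamal: 16:00–16:30.
Windows ≥ 30 min: 16:00–16:30.
That's 1 window.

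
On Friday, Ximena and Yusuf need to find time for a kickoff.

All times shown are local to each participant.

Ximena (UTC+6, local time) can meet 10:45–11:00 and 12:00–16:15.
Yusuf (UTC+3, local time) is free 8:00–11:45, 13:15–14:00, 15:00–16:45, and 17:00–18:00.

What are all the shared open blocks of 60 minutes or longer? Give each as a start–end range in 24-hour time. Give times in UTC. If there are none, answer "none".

Ximena → UTC: 04:45–05:00, 06:00–10:15.
Yusuf → UTC: 05:00–08:45, 10:15–11:00, 12:00–13:45, 14:00–15:00.
Ximena ∩ Yusuf: 06:00–08:45.
Windows ≥ 60 min: 06:00–08:45.

06:00–08:45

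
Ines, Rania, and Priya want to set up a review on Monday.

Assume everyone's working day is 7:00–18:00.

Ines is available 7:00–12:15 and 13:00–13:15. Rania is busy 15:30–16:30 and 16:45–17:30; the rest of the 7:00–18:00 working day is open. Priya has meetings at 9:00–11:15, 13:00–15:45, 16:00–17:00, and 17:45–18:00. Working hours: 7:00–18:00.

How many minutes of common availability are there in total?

Rania free within 07:00–18:00: 07:00–15:30, 16:30–16:45, 17:30–18:00.
Priya free within 07:00–18:00: 07:00–09:00, 11:15–13:00, 15:45–16:00, 17:00–17:45.
Ines ∩ Rania: 07:00–12:15, 13:00–13:15.
Ines ∩ Rania ∩ Priya: 07:00–09:00, 11:15–12:15.
Total common minutes: 120 + 60 = 180.

180 minutes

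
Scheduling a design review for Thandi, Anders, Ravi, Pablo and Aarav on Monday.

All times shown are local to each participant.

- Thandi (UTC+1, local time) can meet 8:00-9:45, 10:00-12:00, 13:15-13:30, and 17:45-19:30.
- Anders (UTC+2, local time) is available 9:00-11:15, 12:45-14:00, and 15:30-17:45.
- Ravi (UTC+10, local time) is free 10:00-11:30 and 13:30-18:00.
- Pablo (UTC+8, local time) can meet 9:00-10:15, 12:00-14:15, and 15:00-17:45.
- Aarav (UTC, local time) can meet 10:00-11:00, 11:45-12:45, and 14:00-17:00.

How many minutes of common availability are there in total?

Thandi → UTC: 07:00–08:45, 09:00–11:00, 12:15–12:30, 16:45–18:30.
Anders → UTC: 07:00–09:15, 10:45–12:00, 13:30–15:45.
Ravi → UTC: 00:00–01:30, 03:30–08:00.
Pablo → UTC: 01:00–02:15, 04:00–06:15, 07:00–09:45.
Aarav → UTC: 10:00–11:00, 11:45–12:45, 14:00–17:00.
Thandi ∩ Anders: 07:00–08:45, 09:00–09:15, 10:45–11:00.
Thandi ∩ Anders ∩ Ravi: 07:00–08:00.
Thandi ∩ Anders ∩ Ravi ∩ Pablo: 07:00–08:00.
Thandi ∩ Anders ∩ Ravi ∩ Pablo ∩ Aarav: (none).
Total common minutes: 0.

0 minutes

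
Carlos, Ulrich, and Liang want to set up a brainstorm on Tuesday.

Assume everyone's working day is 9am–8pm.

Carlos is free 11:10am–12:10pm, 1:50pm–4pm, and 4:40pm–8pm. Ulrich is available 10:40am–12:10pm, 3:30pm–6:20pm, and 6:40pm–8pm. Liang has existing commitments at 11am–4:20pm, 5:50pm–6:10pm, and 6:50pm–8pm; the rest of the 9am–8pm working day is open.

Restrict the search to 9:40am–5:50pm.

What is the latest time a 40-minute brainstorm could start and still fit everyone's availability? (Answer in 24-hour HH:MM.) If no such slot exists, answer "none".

Liang free within 09:00–20:00: 09:00–11:00, 16:20–17:50, 18:10–18:50.
Carlos ∩ Ulrich: 11:10–12:10, 15:30–16:00, 16:40–18:20, 18:40–20:00.
Carlos ∩ Ulrich ∩ Liang: 16:40–17:50, 18:10–18:20, 18:40–18:50.
Restricted to 09:40–17:50: 16:40–17:50.
Windows ≥ 40 min: 16:40–17:50.
Latest start in the last window 16:40–17:50 is 17:50 − 40 min = 17:10.

17:10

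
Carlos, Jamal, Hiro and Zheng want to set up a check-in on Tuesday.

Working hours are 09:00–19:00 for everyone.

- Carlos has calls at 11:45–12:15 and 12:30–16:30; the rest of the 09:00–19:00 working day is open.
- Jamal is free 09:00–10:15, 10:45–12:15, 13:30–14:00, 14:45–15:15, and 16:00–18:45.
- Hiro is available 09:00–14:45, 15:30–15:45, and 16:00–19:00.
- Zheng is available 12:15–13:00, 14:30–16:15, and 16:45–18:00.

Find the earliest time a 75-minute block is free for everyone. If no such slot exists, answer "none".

Carlos free within 09:00–19:00: 09:00–11:45, 12:15–12:30, 16:30–19:00.
Carlos ∩ Jamal: 09:00–10:15, 10:45–11:45, 16:30–18:45.
Carlos ∩ Jamal ∩ Hiro: 09:00–10:15, 10:45–11:45, 16:30–18:45.
Carlos ∩ Jamal ∩ Hiro ∩ Zheng: 16:45–18:00.
Windows ≥ 75 min: 16:45–18:00.
Earliest such window starts at 16:45.

16:45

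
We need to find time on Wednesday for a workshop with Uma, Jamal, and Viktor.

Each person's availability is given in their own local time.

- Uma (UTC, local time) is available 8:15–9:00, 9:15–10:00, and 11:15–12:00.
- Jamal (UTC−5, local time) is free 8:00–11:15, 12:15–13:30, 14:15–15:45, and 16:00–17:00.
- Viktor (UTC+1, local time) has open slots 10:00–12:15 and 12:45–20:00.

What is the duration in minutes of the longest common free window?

Uma → UTC: 08:15–09:00, 09:15–10:00, 11:15–12:00.
Jamal → UTC: 13:00–16:15, 17:15–18:30, 19:15–20:45, 21:00–22:00.
Viktor → UTC: 09:00–11:15, 11:45–19:00.
Uma ∩ Jamal: (none).
Uma ∩ Jamal ∩ Viktor: (none).
No common window.

0 minutes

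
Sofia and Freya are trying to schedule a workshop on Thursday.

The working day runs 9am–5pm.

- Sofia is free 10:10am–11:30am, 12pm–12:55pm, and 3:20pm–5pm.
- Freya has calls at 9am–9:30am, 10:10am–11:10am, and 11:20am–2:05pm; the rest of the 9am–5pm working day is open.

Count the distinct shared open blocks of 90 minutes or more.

Freya free within 09:00–17:00: 09:30–10:10, 11:10–11:20, 14:05–17:00.
Sofia ∩ Freya: 11:10–11:20, 15:20–17:00.
Windows ≥ 90 min: 15:20–17:00.
That's 1 window.

1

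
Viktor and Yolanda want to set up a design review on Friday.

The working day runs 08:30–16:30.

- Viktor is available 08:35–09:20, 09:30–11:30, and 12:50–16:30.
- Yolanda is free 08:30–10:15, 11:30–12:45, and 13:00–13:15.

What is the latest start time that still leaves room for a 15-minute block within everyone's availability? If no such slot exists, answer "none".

Viktor ∩ Yolanda: 08:35–09:20, 09:30–10:15, 13:00–13:15.
Windows ≥ 15 min: 08:35–09:20, 09:30–10:15, 13:00–13:15.
Latest start in the last window 13:00–13:15 is 13:15 − 15 min = 13:00.

13:00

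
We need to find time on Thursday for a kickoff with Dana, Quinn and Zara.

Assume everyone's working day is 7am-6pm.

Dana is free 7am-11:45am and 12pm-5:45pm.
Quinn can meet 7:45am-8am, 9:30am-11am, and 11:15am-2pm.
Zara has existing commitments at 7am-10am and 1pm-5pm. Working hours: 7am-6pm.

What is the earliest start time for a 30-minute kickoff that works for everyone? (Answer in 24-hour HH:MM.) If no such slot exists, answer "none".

10:00

Zara free within 07:00–18:00: 10:00–13:00, 17:00–18:00.
Dana ∩ Quinn: 07:45–08:00, 09:30–11:00, 11:15–11:45, 12:00–14:00.
Dana ∩ Quinn ∩ Zara: 10:00–11:00, 11:15–11:45, 12:00–13:00.
Windows ≥ 30 min: 10:00–11:00, 11:15–11:45, 12:00–13:00.
Earliest such window starts at 10:00.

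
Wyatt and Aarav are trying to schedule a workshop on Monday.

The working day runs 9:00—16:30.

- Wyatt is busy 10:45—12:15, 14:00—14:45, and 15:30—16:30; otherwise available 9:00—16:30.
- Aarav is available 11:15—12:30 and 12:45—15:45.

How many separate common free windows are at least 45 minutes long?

Wyatt free within 09:00–16:30: 09:00–10:45, 12:15–14:00, 14:45–15:30.
Wyatt ∩ Aarav: 12:15–12:30, 12:45–14:00, 14:45–15:30.
Windows ≥ 45 min: 12:45–14:00, 14:45–15:30.
That's 2 windows.

2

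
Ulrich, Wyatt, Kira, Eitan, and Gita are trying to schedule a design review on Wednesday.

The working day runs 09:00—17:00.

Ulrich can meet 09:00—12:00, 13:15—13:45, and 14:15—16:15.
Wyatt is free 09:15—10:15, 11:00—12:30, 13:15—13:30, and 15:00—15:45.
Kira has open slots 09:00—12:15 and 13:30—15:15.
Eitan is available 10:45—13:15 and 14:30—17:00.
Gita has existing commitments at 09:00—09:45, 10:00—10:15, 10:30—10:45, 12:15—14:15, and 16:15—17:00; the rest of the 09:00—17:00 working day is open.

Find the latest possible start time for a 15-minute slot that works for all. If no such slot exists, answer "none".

Gita free within 09:00–17:00: 09:45–10:00, 10:15–10:30, 10:45–12:15, 14:15–16:15.
Ulrich ∩ Wyatt: 09:15–10:15, 11:00–12:00, 13:15–13:30, 15:00–15:45.
Ulrich ∩ Wyatt ∩ Kira: 09:15–10:15, 11:00–12:00, 15:00–15:15.
Ulrich ∩ Wyatt ∩ Kira ∩ Eitan: 11:00–12:00, 15:00–15:15.
Ulrich ∩ Wyatt ∩ Kira ∩ Eitan ∩ Gita: 11:00–12:00, 15:00–15:15.
Windows ≥ 15 min: 11:00–12:00, 15:00–15:15.
Latest start in the last window 15:00–15:15 is 15:15 − 15 min = 15:00.

15:00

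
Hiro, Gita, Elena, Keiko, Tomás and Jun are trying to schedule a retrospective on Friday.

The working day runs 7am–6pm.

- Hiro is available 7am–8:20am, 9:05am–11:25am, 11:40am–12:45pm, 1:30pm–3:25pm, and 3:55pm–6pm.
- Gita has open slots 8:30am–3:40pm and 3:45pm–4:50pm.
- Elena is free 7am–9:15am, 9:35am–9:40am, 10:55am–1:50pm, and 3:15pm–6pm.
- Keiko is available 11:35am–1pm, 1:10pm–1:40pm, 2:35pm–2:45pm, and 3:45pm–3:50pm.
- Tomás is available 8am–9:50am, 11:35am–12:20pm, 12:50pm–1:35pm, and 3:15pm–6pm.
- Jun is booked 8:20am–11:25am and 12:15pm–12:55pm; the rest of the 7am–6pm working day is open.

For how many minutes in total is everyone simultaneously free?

Jun free within 07:00–18:00: 07:00–08:20, 11:25–12:15, 12:55–18:00.
Hiro ∩ Gita: 09:05–11:25, 11:40–12:45, 13:30–15:25, 15:55–16:50.
Hiro ∩ Gita ∩ Elena: 09:05–09:15, 09:35–09:40, 10:55–11:25, 11:40–12:45, 13:30–13:50, 15:15–15:25, 15:55–16:50.
Hiro ∩ Gita ∩ Elena ∩ Keiko: 11:40–12:45, 13:30–13:40.
Hiro ∩ Gita ∩ Elena ∩ Keiko ∩ Tomás: 11:40–12:20, 13:30–13:35.
Hiro ∩ Gita ∩ Elena ∩ Keiko ∩ Tomás ∩ Jun: 11:40–12:15, 13:30–13:35.
Total common minutes: 35 + 5 = 40.

40 minutes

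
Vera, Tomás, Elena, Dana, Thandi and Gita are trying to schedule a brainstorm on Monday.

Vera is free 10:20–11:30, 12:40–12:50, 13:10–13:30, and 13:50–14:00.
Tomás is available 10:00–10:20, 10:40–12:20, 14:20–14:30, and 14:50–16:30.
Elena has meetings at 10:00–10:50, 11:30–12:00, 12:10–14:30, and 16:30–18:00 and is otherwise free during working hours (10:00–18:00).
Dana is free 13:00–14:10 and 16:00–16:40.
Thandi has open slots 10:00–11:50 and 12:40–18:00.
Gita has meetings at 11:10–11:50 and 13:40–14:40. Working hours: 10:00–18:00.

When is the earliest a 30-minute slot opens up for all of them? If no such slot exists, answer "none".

Elena free within 10:00–18:00: 10:50–11:30, 12:00–12:10, 14:30–16:30.
Gita free within 10:00–18:00: 10:00–11:10, 11:50–13:40, 14:40–18:00.
Vera ∩ Tomás: 10:40–11:30.
Vera ∩ Tomás ∩ Elena: 10:50–11:30.
Vera ∩ Tomás ∩ Elena ∩ Dana: (none).
Vera ∩ Tomás ∩ Elena ∩ Dana ∩ Thandi: (none).
Vera ∩ Tomás ∩ Elena ∩ Dana ∩ Thandi ∩ Gita: (none).
Windows ≥ 30 min: (none).

none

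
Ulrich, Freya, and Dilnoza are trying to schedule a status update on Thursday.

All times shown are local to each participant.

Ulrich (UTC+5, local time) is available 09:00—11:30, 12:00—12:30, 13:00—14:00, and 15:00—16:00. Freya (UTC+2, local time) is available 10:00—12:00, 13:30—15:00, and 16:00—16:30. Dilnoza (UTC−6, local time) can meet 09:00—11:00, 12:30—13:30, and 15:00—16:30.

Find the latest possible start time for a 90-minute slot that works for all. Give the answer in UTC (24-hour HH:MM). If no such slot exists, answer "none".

Ulrich → UTC: 04:00–06:30, 07:00–07:30, 08:00–09:00, 10:00–11:00.
Freya → UTC: 08:00–10:00, 11:30–13:00, 14:00–14:30.
Dilnoza → UTC: 15:00–17:00, 18:30–19:30, 21:00–22:30.
Ulrich ∩ Freya: 08:00–09:00.
Ulrich ∩ Freya ∩ Dilnoza: (none).
Windows ≥ 90 min: (none).

none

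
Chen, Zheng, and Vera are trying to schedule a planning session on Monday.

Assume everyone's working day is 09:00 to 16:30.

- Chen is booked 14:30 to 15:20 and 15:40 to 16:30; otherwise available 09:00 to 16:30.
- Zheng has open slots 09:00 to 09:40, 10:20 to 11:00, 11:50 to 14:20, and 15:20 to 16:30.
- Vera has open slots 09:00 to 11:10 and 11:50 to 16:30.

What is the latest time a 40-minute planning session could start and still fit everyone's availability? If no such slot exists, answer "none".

13:40

Chen free within 09:00–16:30: 09:00–14:30, 15:20–15:40.
Chen ∩ Zheng: 09:00–09:40, 10:20–11:00, 11:50–14:20, 15:20–15:40.
Chen ∩ Zheng ∩ Vera: 09:00–09:40, 10:20–11:00, 11:50–14:20, 15:20–15:40.
Windows ≥ 40 min: 09:00–09:40, 10:20–11:00, 11:50–14:20.
Latest start in the last window 11:50–14:20 is 14:20 − 40 min = 13:40.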